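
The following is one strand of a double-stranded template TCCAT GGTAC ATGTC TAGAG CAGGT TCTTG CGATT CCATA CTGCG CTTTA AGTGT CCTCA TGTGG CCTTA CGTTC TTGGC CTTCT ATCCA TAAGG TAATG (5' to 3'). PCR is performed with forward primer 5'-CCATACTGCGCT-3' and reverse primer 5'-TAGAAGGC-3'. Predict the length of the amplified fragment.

51 bp

Scanning the template, CCATACTGCGCT occurs at positions 36–47; this primer anneals to the bottom strand there with its 3' end pointing downstream.
The reverse primer's reverse complement is GCCTTCTA, which matches the template at positions 79–86.
The product runs from position 36 to position 86, so its length is 86 − 36 + 1 = 51 bp.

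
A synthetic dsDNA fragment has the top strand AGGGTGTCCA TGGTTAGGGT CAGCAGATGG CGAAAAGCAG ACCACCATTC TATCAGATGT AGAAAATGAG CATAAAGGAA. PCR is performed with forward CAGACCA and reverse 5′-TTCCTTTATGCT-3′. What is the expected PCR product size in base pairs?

43 bp

Scanning the template, CAGACCA occurs at positions 38–44; this primer anneals to the bottom strand there with its 3' end pointing downstream.
The reverse primer's reverse complement is AGCATAAAGGAA, which matches the template at positions 69–80.
The product runs from position 38 to position 80, so its length is 80 − 38 + 1 = 43 bp.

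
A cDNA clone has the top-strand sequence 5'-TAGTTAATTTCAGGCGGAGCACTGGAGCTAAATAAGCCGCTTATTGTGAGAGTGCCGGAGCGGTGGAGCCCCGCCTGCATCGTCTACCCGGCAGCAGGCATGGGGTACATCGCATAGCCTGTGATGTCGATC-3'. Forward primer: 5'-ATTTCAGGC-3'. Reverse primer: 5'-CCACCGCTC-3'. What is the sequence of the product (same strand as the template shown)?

The forward primer matches the template at positions 7–15.
Reverse complement of the reverse primer: GAGCGGTGG. This occurs on the top strand at positions 58–66.
The product is the template from position 7 through 66 (60 bp).

5'-ATTTCAGGCGGAGCACTGGAGCTAAATAAGCCGCTTATTGTGAGAGTGCCGGAGCGGTGG-3'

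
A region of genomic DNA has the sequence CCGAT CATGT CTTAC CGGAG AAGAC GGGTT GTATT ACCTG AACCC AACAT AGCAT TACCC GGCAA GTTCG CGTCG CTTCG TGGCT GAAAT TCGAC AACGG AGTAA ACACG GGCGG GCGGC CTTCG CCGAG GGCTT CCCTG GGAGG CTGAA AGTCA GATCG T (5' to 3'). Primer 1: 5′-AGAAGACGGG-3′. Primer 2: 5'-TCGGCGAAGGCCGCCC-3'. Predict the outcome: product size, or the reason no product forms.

Primer 1 (AGAAGACGGG) matches the top strand at positions 19–28; it acts as a forward primer.
Primer 2's reverse complement is GGGCGGCCTTCGCCGA, matching the top strand at positions 114–129; it acts as a reverse primer.
The 3' ends face each other across positions 19–129, giving a 111 bp product.

Yes — a 111 bp product.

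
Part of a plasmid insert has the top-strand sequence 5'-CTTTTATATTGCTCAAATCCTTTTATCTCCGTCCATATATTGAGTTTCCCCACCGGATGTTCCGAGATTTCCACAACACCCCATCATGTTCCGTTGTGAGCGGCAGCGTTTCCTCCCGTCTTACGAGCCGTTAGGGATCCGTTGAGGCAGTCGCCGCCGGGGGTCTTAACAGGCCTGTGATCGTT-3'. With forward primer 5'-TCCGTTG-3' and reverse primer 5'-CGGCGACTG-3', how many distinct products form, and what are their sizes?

Two products: 67 bp, 19 bp

The forward primer TCCGTTG matches the top strand at positions 90–96, 138–144.
The reverse primer's reverse complement is CAGTCGCCG, matching at positions 148–156.
Each forward site pairs with the reverse site to give a product ending at position 156: sizes 67, 19 bp.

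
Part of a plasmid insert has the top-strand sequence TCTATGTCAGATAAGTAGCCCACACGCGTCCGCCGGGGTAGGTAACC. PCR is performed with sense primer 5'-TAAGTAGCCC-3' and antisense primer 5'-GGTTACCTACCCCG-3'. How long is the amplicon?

36 bp

The forward primer matches the template at positions 12–21.
Taking the reverse complement of GGTTACCTACCCCG gives CGGGGTAGGTAACC, found at positions 34–47 on the template; the primer anneals here to the top strand with its 3' end pointing upstream.
Product length = (reverse-primer end) − (forward-primer start) + 1 = 47 − 12 + 1 = 36 bp.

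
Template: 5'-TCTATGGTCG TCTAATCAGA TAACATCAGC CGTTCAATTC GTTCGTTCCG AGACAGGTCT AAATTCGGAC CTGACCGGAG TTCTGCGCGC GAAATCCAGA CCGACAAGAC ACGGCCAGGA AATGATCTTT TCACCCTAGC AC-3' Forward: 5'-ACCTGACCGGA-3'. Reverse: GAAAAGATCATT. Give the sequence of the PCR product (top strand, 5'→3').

5'-ACCTGACCGGAGTTCTGCGCGCGAAATCCAGACCGACAAGACACGGCCAGGAAATGATCTTTTC-3'

Scanning the template, ACCTGACCGGA occurs at positions 69–79; this primer anneals to the bottom strand there with its 3' end pointing downstream.
The reverse primer's reverse complement is AATGATCTTTTC, which matches the template at positions 121–132.
The product is the template from position 69 through 132 (64 bp).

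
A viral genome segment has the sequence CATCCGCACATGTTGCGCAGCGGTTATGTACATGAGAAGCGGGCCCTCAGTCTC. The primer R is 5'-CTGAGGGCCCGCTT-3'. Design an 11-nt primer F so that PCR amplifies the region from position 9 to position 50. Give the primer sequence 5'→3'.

The reverse primer's reverse complement AAGCGGGCCCTCAG matches the template at positions 37–50; the product starts at position 9.
The forward primer is identical to the top strand over positions 9–19: CATGTTGCGCA.

5'-CATGTTGCGCA-3'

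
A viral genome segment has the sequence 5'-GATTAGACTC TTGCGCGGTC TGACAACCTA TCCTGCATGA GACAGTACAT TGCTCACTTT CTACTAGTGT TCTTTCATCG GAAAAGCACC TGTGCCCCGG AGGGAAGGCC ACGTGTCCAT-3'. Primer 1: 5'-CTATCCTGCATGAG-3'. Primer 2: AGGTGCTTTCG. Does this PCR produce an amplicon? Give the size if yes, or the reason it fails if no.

No product — primer 2 has no binding site in the template.

Primer 2 (AGGTGCTTTCG) does not match the top strand, and its reverse complement CGAAAGCACCT does not match either.
With no annealing site for primer 2, no amplification occurs.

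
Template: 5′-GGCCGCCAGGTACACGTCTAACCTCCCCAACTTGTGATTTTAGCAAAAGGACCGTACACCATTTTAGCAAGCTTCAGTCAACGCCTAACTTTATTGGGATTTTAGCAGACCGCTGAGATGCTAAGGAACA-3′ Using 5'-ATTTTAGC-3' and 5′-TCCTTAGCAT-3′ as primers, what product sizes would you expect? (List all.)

91 bp, 67 bp, 29 bp

The forward primer ATTTTAGC matches the top strand at positions 37–44, 61–68, 99–106.
The reverse primer's reverse complement is ATGCTAAGGA, matching at positions 118–127.
Each forward site pairs with the reverse site to give a product ending at position 127: sizes 91, 67, 29 bp.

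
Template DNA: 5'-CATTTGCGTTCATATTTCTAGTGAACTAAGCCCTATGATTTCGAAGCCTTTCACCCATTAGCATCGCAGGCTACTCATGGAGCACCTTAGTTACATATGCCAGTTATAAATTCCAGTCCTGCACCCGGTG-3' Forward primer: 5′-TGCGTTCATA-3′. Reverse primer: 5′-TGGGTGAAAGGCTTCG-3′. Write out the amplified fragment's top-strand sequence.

Forward primer TGCGTTCATA is found on the top strand at positions 5–14.
Taking the reverse complement of TGGGTGAAAGGCTTCG gives CGAAGCCTTTCACCCA, found at positions 42–57 on the template; the primer anneals here to the top strand with its 3' end pointing upstream.
The product is the template from position 5 through 57 (53 bp).

5'-TGCGTTCATATTTCTAGTGAACTAAGCCCTATGATTTCGAAGCCTTTCACCCA-3'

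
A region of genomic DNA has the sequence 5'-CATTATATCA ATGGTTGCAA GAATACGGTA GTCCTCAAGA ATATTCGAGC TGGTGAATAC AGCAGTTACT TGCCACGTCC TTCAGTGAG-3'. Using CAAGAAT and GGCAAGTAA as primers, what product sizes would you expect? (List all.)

The forward primer CAAGAAT matches the top strand at positions 18–24, 36–42.
The reverse primer's reverse complement is TTACTTGCC, matching at positions 66–74.
Each forward site pairs with the reverse site to give a product ending at position 74: sizes 57, 39 bp.

57 bp, 39 bp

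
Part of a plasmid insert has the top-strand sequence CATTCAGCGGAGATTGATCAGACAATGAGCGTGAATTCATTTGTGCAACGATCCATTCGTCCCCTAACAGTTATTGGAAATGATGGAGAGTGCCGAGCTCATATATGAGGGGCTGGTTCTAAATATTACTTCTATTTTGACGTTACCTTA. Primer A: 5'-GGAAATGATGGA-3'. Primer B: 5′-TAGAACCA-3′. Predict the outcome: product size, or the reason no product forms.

Yes — a 46 bp product.

Primer A (GGAAATGATGGA) matches the top strand at positions 76–87; it acts as a forward primer.
Primer B's reverse complement is TGGTTCTA, matching the top strand at positions 114–121; it acts as a reverse primer.
The 3' ends face each other across positions 76–121, giving a 46 bp product.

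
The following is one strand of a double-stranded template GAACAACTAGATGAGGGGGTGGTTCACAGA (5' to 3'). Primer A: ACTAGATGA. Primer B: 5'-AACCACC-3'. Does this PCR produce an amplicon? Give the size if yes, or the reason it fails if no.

Primer A (ACTAGATGA) matches the top strand at positions 6–14; it acts as a forward primer.
Primer B's reverse complement is GGTGGTT, matching the top strand at positions 18–24; it acts as a reverse primer.
The 3' ends face each other across positions 6–24, giving a 19 bp product.

Yes — a 19 bp product.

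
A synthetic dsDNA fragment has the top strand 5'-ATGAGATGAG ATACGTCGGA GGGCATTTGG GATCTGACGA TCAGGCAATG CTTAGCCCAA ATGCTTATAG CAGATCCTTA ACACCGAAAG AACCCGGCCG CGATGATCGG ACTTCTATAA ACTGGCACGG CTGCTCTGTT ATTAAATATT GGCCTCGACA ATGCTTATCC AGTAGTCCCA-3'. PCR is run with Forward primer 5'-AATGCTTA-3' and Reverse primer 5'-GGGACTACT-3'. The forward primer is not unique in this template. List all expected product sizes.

The forward primer AATGCTTA matches the top strand at positions 47–54, 60–67, 160–167.
The reverse primer's reverse complement is AGTAGTCCC, matching at positions 171–179.
Each forward site pairs with the reverse site to give a product ending at position 179: sizes 133, 120, 20 bp.

133 bp, 120 bp, 20 bp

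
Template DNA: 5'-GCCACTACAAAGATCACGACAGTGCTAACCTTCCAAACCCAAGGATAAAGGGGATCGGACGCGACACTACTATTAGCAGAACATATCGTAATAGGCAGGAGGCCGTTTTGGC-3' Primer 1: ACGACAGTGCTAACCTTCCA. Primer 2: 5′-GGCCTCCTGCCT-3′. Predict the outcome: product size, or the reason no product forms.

Yes — an 89 bp product.

Primer 1 (ACGACAGTGCTAACCTTCCA) matches the top strand at positions 16–35; it acts as a forward primer.
Primer 2's reverse complement is AGGCAGGAGGCC, matching the top strand at positions 93–104; it acts as a reverse primer.
The 3' ends face each other across positions 16–104, giving an 89 bp product.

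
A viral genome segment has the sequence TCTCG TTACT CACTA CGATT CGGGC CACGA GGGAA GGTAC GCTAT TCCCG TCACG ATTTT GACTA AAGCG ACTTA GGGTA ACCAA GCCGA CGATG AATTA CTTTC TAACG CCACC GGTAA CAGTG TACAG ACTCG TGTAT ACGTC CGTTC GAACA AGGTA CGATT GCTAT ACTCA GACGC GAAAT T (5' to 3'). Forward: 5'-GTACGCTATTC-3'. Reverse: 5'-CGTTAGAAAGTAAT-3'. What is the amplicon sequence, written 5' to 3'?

5'-GTACGCTATTCCCGTCACGATTTTGACTAAAGCGACTTAGGGTAACCAAGCCGACGATGAATTACTTTCTAACG-3'

The forward primer matches the template at positions 37–47.
Reverse complement of the reverse primer: ATTACTTTCTAACG. This occurs on the top strand at positions 97–110.
The product is the template from position 37 through 110 (74 bp).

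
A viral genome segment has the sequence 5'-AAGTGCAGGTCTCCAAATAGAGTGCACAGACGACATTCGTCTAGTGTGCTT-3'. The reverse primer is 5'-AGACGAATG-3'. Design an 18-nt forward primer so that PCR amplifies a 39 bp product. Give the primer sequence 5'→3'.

5'-TGCAGGTCTCCAAATAGA-3'

The reverse primer's reverse complement CATTCGTCT matches the template at positions 34–42, so the product ends at position 42.
A 39 bp product then starts at position 42 − 39 + 1 = 4.
The forward primer is identical to the top strand there: TGCAGGTCTCCAAATAGA.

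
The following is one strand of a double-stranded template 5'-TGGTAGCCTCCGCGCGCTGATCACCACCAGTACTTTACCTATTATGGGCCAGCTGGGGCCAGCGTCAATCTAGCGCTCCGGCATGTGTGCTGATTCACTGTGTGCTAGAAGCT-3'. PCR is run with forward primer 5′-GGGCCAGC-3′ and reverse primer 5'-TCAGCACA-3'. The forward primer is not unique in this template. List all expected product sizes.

48 bp, 38 bp

The forward primer GGGCCAGC matches the top strand at positions 46–53, 56–63.
The reverse primer's reverse complement is TGTGCTGA, matching at positions 86–93.
Each forward site pairs with the reverse site to give a product ending at position 93: sizes 48, 38 bp.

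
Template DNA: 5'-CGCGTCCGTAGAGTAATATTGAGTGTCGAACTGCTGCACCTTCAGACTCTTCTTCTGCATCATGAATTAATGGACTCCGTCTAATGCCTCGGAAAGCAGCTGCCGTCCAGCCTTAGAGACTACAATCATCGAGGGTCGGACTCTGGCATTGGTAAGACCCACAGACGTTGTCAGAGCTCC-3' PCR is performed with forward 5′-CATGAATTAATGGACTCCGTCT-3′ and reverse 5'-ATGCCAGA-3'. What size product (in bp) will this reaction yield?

Forward primer CATGAATTAATGGACTCCGTCT is found on the top strand at positions 61–82.
Taking the reverse complement of ATGCCAGA gives TCTGGCAT, found at positions 142–149 on the template; the primer anneals here to the top strand with its 3' end pointing upstream.
Amplicon spans positions 61–149: 89 bp.

89 bp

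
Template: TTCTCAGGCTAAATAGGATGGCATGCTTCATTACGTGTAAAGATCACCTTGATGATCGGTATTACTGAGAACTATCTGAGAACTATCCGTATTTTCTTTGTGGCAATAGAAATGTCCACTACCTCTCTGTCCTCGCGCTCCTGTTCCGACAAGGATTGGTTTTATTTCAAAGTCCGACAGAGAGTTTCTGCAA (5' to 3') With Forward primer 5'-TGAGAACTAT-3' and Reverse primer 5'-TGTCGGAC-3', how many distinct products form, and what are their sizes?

Two products: 114 bp, 103 bp

The forward primer TGAGAACTAT matches the top strand at positions 66–75, 77–86.
The reverse primer's reverse complement is GTCCGACA, matching at positions 172–179.
Each forward site pairs with the reverse site to give a product ending at position 179: sizes 114, 103 bp.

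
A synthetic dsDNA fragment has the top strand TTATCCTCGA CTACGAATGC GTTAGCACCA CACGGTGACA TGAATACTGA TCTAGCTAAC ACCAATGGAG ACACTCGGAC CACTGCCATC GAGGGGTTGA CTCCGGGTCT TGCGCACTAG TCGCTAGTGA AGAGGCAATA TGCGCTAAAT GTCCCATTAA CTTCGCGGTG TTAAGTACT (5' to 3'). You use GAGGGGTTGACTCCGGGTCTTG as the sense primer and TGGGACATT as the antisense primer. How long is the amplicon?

66 bp

Scanning the template, GAGGGGTTGACTCCGGGTCTTG occurs at positions 91–112; this primer anneals to the bottom strand there with its 3' end pointing downstream.
Reverse complement of the reverse primer: AATGTCCCA. This occurs on the top strand at positions 148–156.
Product length = (reverse-primer end) − (forward-primer start) + 1 = 156 − 91 + 1 = 66 bp.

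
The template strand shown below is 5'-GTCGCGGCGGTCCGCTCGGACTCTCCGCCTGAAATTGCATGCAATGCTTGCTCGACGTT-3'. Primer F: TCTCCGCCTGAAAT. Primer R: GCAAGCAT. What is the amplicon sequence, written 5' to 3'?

Scanning the template, TCTCCGCCTGAAAT occurs at positions 22–35; this primer anneals to the bottom strand there with its 3' end pointing downstream.
Taking the reverse complement of GCAAGCAT gives ATGCTTGC, found at positions 44–51 on the template; the primer anneals here to the top strand with its 3' end pointing upstream.
The product is the template from position 22 through 51 (30 bp).

5'-TCTCCGCCTGAAATTGCATGCAATGCTTGC-3'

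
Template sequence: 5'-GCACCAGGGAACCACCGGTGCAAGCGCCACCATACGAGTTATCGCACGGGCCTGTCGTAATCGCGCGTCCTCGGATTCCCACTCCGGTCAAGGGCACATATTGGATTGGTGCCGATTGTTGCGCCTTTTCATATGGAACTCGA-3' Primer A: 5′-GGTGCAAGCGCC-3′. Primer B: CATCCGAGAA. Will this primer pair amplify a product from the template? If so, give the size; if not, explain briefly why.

Primer B (CATCCGAGAA) does not match the top strand, and its reverse complement TTCTCGGATG does not match either.
With no annealing site for primer B, no amplification occurs.

No product — primer B has no binding site in the template.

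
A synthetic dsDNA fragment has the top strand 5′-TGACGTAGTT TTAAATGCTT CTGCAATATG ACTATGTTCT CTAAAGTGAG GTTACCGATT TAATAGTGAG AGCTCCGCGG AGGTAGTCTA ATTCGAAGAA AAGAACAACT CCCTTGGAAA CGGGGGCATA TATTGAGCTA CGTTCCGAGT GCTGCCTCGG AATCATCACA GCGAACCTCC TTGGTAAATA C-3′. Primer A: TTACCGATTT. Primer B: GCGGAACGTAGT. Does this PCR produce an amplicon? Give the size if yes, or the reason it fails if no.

No product — primer B has no binding site in the template.

Primer B (GCGGAACGTAGT) does not match the top strand, and its reverse complement ACTACGTTCCGC does not match either.
With no annealing site for primer B, no amplification occurs.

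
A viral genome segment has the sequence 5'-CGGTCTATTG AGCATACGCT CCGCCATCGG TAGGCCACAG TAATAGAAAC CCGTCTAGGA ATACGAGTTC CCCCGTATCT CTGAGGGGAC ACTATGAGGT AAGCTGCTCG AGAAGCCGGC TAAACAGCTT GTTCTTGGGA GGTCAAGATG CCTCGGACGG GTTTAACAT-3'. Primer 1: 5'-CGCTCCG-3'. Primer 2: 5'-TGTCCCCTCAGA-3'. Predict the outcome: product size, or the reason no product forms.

Yes — a 75 bp product.

Primer 1 (CGCTCCG) matches the top strand at positions 17–23; it acts as a forward primer.
Primer 2's reverse complement is TCTGAGGGGACA, matching the top strand at positions 80–91; it acts as a reverse primer.
The 3' ends face each other across positions 17–91, giving a 75 bp product.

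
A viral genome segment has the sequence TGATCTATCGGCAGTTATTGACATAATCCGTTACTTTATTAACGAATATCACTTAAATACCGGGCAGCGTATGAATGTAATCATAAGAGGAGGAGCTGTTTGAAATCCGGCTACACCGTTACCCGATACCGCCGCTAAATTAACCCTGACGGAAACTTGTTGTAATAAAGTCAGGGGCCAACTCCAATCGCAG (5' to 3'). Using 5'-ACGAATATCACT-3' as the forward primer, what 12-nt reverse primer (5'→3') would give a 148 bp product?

The forward primer binds at positions 42–53, so a 148 bp product ends at position 42 + 148 − 1 = 189.
The reverse primer anneals to the top strand over positions 178–189, i.e. to CCAACTCCAATC.
Its sequence written 5'→3' is the reverse complement: GATTGGAGTTGG.

5'-GATTGGAGTTGG-3'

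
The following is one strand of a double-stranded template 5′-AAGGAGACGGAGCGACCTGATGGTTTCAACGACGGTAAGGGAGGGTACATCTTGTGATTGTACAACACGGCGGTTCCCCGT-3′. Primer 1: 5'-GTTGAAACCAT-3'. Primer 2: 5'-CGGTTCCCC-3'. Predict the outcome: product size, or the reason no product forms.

Primer 1 (GTTGAAACCAT) has reverse complement ATGGTTTCAAC, which matches the top strand at positions 20–30; primer 1 anneals to the top strand there with its 3' end pointing upstream toward position 20.
Primer 2 (CGGTTCCCC) matches the top strand directly at positions 71–79; it anneals to the bottom strand with its 3' end pointing downstream toward position 79.
The 3' ends diverge (primer 1 extends toward position 1, primer 2 toward position 81), so the primers never converge on a shared product.

No product — the primers' 3' ends point away from each other.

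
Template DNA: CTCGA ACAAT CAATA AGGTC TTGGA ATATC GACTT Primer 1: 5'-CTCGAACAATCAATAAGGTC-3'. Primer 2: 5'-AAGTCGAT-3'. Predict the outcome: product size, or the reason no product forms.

Primer 1 (CTCGAACAATCAATAAGGTC) matches the top strand at positions 1–20; it acts as a forward primer.
Primer 2's reverse complement is ATCGACTT, matching the top strand at positions 28–35; it acts as a reverse primer.
The 3' ends face each other across positions 1–35, giving a 35 bp product.

Yes — a 35 bp product.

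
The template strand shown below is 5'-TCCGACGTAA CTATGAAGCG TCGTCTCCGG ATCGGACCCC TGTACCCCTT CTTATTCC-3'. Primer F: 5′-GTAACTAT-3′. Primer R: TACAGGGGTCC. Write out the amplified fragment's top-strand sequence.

5'-GTAACTATGAAGCGTCGTCTCCGGATCGGACCCCTGTA-3'

The forward primer matches the template at positions 7–14.
Taking the reverse complement of TACAGGGGTCC gives GGACCCCTGTA, found at positions 34–44 on the template; the primer anneals here to the top strand with its 3' end pointing upstream.
The product is the template from position 7 through 44 (38 bp).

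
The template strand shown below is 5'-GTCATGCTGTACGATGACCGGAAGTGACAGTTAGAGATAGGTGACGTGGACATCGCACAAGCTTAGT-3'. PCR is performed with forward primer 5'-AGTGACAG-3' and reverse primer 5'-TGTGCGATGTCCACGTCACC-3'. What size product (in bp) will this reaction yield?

Scanning the template, AGTGACAG occurs at positions 23–30; this primer anneals to the bottom strand there with its 3' end pointing downstream.
The reverse primer's reverse complement is GGTGACGTGGACATCGCACA, which matches the template at positions 40–59.
The product runs from position 23 to position 59, so its length is 59 − 23 + 1 = 37 bp.

37 bp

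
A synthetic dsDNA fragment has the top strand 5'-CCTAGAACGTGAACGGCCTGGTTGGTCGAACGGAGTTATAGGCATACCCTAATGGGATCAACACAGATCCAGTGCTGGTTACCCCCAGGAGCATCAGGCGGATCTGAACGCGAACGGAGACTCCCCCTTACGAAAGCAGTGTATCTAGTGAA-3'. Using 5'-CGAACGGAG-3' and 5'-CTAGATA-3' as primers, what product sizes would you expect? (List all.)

The forward primer CGAACGGAG matches the top strand at positions 27–35, 111–119.
The reverse primer's reverse complement is TATCTAG, matching at positions 142–148.
Each forward site pairs with the reverse site to give a product ending at position 148: sizes 122, 38 bp.

122 bp, 38 bp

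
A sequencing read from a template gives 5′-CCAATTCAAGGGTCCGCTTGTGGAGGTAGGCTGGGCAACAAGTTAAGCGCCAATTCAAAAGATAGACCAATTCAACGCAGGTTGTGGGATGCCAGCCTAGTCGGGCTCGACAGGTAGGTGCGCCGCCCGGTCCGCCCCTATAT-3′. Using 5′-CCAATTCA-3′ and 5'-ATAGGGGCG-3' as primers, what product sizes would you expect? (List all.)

The forward primer CCAATTCA matches the top strand at positions 1–8, 50–57, 67–74.
The reverse primer's reverse complement is CGCCCCTAT, matching at positions 133–141.
Each forward site pairs with the reverse site to give a product ending at position 141: sizes 141, 92, 75 bp.

141 bp, 92 bp, 75 bp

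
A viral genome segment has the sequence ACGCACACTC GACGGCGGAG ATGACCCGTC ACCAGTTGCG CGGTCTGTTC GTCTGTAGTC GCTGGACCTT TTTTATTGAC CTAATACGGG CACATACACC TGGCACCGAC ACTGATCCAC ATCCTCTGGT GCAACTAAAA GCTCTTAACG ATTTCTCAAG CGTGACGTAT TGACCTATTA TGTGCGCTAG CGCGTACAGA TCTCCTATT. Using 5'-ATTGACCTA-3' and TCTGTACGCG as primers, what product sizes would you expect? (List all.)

The forward primer ATTGACCTA matches the top strand at positions 75–83, 169–177.
The reverse primer's reverse complement is CGCGTACAGA, matching at positions 191–200.
Each forward site pairs with the reverse site to give a product ending at position 200: sizes 126, 32 bp.

126 bp, 32 bp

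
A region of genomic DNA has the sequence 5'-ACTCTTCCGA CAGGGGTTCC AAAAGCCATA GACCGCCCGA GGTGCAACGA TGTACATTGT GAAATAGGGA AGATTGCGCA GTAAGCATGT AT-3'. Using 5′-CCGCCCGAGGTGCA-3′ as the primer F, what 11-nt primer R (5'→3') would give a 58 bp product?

5'-ACATGCTTACT-3'

The forward primer binds at positions 33–46, so a 58 bp product ends at position 33 + 58 − 1 = 90.
The reverse primer anneals to the top strand over positions 80–90, i.e. to AGTAAGCATGT.
Its sequence written 5'→3' is the reverse complement: ACATGCTTACT.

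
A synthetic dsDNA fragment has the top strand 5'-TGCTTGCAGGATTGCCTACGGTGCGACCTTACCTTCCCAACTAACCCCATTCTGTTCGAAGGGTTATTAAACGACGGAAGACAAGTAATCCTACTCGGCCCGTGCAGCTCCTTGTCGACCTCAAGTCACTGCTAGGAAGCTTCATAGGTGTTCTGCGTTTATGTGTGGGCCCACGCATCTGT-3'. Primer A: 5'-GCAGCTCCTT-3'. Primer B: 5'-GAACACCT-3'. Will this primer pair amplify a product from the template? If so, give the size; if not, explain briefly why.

Primer A (GCAGCTCCTT) matches the top strand at positions 104–113; it acts as a forward primer.
Primer B's reverse complement is AGGTGTTC, matching the top strand at positions 146–153; it acts as a reverse primer.
The 3' ends face each other across positions 104–153, giving a 50 bp product.

Yes — a 50 bp product.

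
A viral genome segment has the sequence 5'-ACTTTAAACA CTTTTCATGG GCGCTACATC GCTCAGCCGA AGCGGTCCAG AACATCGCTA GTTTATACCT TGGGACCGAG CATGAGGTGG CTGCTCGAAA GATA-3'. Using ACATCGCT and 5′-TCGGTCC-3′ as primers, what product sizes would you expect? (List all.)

The forward primer ACATCGCT matches the top strand at positions 26–33, 52–59.
The reverse primer's reverse complement is GGACCGA, matching at positions 73–79.
Each forward site pairs with the reverse site to give a product ending at position 79: sizes 54, 28 bp.

54 bp, 28 bp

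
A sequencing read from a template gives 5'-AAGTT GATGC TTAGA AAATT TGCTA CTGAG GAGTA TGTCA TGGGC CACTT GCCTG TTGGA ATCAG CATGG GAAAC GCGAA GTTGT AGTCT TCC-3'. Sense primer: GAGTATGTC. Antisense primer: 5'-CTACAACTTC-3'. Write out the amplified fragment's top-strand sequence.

5'-GAGTATGTCATGGGCCACTTGCCTGTTGGAATCAGCATGGGAAACGCGAAGTTGTAG-3'

The forward primer matches the template at positions 31–39.
Reverse complement of the reverse primer: GAAGTTGTAG. This occurs on the top strand at positions 78–87.
The product is the template from position 31 through 87 (57 bp).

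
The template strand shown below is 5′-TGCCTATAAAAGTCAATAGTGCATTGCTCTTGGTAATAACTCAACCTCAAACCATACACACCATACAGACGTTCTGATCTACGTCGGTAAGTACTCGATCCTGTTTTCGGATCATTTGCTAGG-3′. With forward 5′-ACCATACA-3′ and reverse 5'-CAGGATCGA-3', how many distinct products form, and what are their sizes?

Two products: 53 bp, 44 bp

The forward primer ACCATACA matches the top strand at positions 51–58, 60–67.
The reverse primer's reverse complement is TCGATCCTG, matching at positions 95–103.
Each forward site pairs with the reverse site to give a product ending at position 103: sizes 53, 44 bp.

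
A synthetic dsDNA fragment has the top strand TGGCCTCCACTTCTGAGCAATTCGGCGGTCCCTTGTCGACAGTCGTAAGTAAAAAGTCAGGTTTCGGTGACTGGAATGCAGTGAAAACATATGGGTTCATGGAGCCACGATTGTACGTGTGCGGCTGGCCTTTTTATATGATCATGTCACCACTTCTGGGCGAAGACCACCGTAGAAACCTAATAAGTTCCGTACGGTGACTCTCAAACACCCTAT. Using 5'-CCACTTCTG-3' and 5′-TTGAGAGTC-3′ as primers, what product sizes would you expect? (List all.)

The forward primer CCACTTCTG matches the top strand at positions 7–15, 150–158.
The reverse primer's reverse complement is GACTCTCAA, matching at positions 199–207.
Each forward site pairs with the reverse site to give a product ending at position 207: sizes 201, 58 bp.

201 bp, 58 bp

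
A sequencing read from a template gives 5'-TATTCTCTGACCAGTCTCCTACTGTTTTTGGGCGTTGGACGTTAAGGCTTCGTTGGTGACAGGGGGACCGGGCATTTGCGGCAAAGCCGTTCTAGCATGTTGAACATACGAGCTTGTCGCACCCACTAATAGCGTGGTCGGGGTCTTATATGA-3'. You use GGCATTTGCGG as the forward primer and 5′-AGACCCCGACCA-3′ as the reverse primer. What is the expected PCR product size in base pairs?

Scanning the template, GGCATTTGCGG occurs at positions 71–81; this primer anneals to the bottom strand there with its 3' end pointing downstream.
Taking the reverse complement of AGACCCCGACCA gives TGGTCGGGGTCT, found at positions 135–146 on the template; the primer anneals here to the top strand with its 3' end pointing upstream.
Product length = (reverse-primer end) − (forward-primer start) + 1 = 146 − 71 + 1 = 76 bp.

76 bp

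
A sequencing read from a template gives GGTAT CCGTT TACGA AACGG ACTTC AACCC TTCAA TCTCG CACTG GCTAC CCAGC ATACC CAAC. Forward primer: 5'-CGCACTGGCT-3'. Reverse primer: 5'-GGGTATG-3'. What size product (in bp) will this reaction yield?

23 bp

The forward primer matches the template at positions 39–48.
Reverse complement of the reverse primer: CATACCC. This occurs on the top strand at positions 55–61.
Amplicon spans positions 39–61: 23 bp.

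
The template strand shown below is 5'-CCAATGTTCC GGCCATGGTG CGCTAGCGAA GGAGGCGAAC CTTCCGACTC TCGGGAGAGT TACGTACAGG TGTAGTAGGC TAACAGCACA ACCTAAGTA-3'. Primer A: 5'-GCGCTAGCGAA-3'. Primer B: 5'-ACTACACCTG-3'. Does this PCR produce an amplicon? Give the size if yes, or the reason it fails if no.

Yes — a 57 bp product.

Primer A (GCGCTAGCGAA) matches the top strand at positions 20–30; it acts as a forward primer.
Primer B's reverse complement is CAGGTGTAGT, matching the top strand at positions 67–76; it acts as a reverse primer.
The 3' ends face each other across positions 20–76, giving a 57 bp product.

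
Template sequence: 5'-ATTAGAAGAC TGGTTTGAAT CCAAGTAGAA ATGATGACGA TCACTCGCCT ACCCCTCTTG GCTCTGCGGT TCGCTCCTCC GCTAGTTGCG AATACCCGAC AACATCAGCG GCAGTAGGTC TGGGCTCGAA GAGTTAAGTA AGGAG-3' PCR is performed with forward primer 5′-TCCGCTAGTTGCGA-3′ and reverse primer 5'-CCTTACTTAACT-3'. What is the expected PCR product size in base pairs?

66 bp

Scanning the template, TCCGCTAGTTGCGA occurs at positions 78–91; this primer anneals to the bottom strand there with its 3' end pointing downstream.
The reverse primer's reverse complement is AGTTAAGTAAGG, which matches the template at positions 132–143.
Product length = (reverse-primer end) − (forward-primer start) + 1 = 143 − 78 + 1 = 66 bp.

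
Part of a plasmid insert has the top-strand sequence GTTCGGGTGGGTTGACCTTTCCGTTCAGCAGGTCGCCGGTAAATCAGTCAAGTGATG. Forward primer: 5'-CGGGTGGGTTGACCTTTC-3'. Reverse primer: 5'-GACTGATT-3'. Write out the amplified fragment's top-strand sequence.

Scanning the template, CGGGTGGGTTGACCTTTC occurs at positions 4–21; this primer anneals to the bottom strand there with its 3' end pointing downstream.
The reverse primer's reverse complement is AATCAGTC, which matches the template at positions 42–49.
The product is the template from position 4 through 49 (46 bp).

5'-CGGGTGGGTTGACCTTTCCGTTCAGCAGGTCGCCGGTAAATCAGTC-3'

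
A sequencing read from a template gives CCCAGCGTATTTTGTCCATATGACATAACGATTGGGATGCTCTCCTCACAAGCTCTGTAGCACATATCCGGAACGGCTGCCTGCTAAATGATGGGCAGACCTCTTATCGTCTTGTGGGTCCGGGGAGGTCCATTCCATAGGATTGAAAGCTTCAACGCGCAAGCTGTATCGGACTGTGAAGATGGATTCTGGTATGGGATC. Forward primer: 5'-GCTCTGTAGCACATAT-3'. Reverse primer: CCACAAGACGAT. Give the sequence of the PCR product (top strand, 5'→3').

Scanning the template, GCTCTGTAGCACATAT occurs at positions 52–67; this primer anneals to the bottom strand there with its 3' end pointing downstream.
Taking the reverse complement of CCACAAGACGAT gives ATCGTCTTGTGG, found at positions 106–117 on the template; the primer anneals here to the top strand with its 3' end pointing upstream.
The product is the template from position 52 through 117 (66 bp).

5'-GCTCTGTAGCACATATCCGGAACGGCTGCCTGCTAAATGATGGGCAGACCTCTTATCGTCTTGTGG-3'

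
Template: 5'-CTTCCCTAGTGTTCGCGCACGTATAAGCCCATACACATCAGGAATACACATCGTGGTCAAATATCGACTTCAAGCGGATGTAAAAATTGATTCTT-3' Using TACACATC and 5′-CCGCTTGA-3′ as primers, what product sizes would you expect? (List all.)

46 bp, 33 bp

The forward primer TACACATC matches the top strand at positions 32–39, 45–52.
The reverse primer's reverse complement is TCAAGCGG, matching at positions 70–77.
Each forward site pairs with the reverse site to give a product ending at position 77: sizes 46, 33 bp.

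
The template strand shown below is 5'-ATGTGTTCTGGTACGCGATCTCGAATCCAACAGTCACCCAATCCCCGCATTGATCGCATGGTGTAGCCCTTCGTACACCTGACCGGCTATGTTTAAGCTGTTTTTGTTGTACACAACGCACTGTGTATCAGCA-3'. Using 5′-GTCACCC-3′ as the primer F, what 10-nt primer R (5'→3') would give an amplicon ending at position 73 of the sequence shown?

The forward primer binds at positions 33–39; the product's 3' end on the top strand is position 73.
The reverse primer anneals to the top strand over positions 64–73, i.e. to TAGCCCTTCG.
Its sequence written 5'→3' is the reverse complement: CGAAGGGCTA.

5'-CGAAGGGCTA-3'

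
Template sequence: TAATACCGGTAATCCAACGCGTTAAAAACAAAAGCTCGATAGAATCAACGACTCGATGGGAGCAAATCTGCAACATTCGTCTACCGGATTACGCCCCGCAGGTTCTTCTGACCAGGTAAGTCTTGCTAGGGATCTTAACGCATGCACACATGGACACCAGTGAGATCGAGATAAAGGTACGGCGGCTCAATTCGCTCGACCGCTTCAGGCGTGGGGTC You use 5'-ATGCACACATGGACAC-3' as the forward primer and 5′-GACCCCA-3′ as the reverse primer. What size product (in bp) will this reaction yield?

77 bp

The forward primer matches the template at positions 142–157.
Reverse complement of the reverse primer: TGGGGTC. This occurs on the top strand at positions 212–218.
Product length = (reverse-primer end) − (forward-primer start) + 1 = 218 − 142 + 1 = 77 bp.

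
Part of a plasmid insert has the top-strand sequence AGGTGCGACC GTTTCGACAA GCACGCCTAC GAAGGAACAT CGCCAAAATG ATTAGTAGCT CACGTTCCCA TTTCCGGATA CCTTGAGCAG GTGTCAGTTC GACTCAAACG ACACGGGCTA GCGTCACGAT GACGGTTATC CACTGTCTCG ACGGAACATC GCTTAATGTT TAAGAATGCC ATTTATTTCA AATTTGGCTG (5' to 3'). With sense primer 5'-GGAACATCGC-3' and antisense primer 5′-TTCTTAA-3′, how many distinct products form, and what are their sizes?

Two products: 143 bp, 24 bp

The forward primer GGAACATCGC matches the top strand at positions 34–43, 153–162.
The reverse primer's reverse complement is TTAAGAA, matching at positions 170–176.
Each forward site pairs with the reverse site to give a product ending at position 176: sizes 143, 24 bp.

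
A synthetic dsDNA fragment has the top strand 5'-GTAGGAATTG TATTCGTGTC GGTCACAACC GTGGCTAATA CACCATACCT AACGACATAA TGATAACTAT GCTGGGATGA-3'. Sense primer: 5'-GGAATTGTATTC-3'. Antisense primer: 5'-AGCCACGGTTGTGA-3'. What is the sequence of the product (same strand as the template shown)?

Forward primer GGAATTGTATTC is found on the top strand at positions 4–15.
Reverse complement of the reverse primer: TCACAACCGTGGCT. This occurs on the top strand at positions 23–36.
The product is the template from position 4 through 36 (33 bp).

5'-GGAATTGTATTCGTGTCGGTCACAACCGTGGCT-3'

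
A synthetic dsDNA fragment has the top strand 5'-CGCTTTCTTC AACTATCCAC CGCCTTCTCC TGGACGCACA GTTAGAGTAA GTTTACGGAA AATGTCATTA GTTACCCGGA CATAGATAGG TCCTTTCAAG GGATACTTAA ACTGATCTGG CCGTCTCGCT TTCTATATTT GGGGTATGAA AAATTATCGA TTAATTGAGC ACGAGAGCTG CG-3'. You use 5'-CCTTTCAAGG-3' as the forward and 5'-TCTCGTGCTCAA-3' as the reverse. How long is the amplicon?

Forward primer CCTTTCAAGG is found on the top strand at positions 92–101.
The reverse primer's reverse complement is TTGAGCACGAGA, which matches the template at positions 165–176.
The product runs from position 92 to position 176, so its length is 176 − 92 + 1 = 85 bp.

85 bp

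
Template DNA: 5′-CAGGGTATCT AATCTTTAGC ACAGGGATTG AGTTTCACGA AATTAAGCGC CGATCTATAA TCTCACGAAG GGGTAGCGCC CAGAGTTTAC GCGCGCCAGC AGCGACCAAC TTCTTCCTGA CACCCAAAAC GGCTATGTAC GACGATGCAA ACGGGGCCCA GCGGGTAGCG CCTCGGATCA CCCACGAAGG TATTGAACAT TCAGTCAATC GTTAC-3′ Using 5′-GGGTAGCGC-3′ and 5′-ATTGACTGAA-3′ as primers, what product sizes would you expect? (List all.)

The forward primer GGGTAGCGC matches the top strand at positions 71–79, 163–171.
The reverse primer's reverse complement is TTCAGTCAAT, matching at positions 200–209.
Each forward site pairs with the reverse site to give a product ending at position 209: sizes 139, 47 bp.

139 bp, 47 bp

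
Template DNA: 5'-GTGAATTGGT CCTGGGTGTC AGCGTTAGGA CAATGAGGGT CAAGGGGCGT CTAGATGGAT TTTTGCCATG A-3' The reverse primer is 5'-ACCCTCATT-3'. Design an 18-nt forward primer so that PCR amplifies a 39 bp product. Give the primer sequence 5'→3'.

The reverse primer's reverse complement AATGAGGGT matches the template at positions 32–40, so the product ends at position 40.
A 39 bp product then starts at position 40 − 39 + 1 = 2.
The forward primer is identical to the top strand there: TGAATTGGTCCTGGGTGT.

5'-TGAATTGGTCCTGGGTGT-3'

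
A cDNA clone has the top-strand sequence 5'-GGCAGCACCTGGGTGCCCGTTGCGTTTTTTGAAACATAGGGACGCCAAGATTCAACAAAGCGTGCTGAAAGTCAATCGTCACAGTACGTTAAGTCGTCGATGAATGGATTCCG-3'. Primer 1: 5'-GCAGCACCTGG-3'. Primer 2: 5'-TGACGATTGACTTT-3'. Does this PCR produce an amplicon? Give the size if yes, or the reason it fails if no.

Primer 1 (GCAGCACCTGG) matches the top strand at positions 2–12; it acts as a forward primer.
Primer 2's reverse complement is AAAGTCAATCGTCA, matching the top strand at positions 68–81; it acts as a reverse primer.
The 3' ends face each other across positions 2–81, giving an 80 bp product.

Yes — an 80 bp product.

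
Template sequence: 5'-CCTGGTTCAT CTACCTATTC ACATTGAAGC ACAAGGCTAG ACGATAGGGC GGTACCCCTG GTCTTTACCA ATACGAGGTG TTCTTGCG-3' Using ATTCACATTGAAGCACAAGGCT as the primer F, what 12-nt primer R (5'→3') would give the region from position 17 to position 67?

The product's 3' end on the top strand is position 67.
The reverse primer anneals to the top strand over positions 56–67, i.e. to CCCTGGTCTTTA.
Its sequence written 5'→3' is the reverse complement: TAAAGACCAGGG.

5'-TAAAGACCAGGG-3'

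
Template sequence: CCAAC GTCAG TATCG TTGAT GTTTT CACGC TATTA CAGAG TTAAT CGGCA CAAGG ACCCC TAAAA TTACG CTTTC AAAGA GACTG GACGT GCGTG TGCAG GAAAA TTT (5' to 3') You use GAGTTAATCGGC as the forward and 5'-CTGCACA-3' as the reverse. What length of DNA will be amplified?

63 bp

The forward primer matches the template at positions 38–49.
Taking the reverse complement of CTGCACA gives TGTGCAG, found at positions 94–100 on the template; the primer anneals here to the top strand with its 3' end pointing upstream.
Amplicon spans positions 38–100: 63 bp.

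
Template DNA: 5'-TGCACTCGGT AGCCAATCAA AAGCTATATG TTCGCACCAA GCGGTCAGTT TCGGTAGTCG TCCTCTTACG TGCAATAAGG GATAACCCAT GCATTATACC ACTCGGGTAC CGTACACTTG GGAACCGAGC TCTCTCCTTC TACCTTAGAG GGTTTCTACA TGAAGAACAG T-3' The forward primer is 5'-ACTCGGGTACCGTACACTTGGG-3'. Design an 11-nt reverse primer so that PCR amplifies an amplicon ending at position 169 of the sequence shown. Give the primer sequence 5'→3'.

5'-TGTTCTTCATG-3'

The forward primer binds at positions 101–122; the product's 3' end on the top strand is position 169.
The reverse primer anneals to the top strand over positions 159–169, i.e. to CATGAAGAACA.
Its sequence written 5'→3' is the reverse complement: TGTTCTTCATG.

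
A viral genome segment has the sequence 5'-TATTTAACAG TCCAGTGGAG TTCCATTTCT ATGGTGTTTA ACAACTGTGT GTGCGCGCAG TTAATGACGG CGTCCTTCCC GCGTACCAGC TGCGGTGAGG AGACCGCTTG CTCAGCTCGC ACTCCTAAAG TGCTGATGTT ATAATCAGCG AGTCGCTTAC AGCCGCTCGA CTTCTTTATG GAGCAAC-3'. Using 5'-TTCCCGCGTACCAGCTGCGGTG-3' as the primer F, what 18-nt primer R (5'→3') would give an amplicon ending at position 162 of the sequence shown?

5'-CTGTAAGCGACTCGCTGA-3'

The forward primer binds at positions 76–97; the product's 3' end on the top strand is position 162.
The reverse primer anneals to the top strand over positions 145–162, i.e. to TCAGCGAGTCGCTTACAG.
Its sequence written 5'→3' is the reverse complement: CTGTAAGCGACTCGCTGA.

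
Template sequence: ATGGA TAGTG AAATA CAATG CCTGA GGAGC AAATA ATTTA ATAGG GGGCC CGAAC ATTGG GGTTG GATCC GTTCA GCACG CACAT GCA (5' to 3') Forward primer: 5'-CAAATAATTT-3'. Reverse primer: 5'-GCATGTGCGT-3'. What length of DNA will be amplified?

Scanning the template, CAAATAATTT occurs at positions 30–39; this primer anneals to the bottom strand there with its 3' end pointing downstream.
Reverse complement of the reverse primer: ACGCACATGC. This occurs on the top strand at positions 78–87.
Product length = (reverse-primer end) − (forward-primer start) + 1 = 87 − 30 + 1 = 58 bp.

58 bp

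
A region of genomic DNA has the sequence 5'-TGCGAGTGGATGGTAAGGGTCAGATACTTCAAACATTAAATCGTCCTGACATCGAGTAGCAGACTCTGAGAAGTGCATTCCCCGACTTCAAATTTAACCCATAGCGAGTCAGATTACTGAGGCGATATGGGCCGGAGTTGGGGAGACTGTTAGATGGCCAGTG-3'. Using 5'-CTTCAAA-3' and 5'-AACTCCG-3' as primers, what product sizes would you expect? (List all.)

113 bp, 54 bp

The forward primer CTTCAAA matches the top strand at positions 27–33, 86–92.
The reverse primer's reverse complement is CGGAGTT, matching at positions 133–139.
Each forward site pairs with the reverse site to give a product ending at position 139: sizes 113, 54 bp.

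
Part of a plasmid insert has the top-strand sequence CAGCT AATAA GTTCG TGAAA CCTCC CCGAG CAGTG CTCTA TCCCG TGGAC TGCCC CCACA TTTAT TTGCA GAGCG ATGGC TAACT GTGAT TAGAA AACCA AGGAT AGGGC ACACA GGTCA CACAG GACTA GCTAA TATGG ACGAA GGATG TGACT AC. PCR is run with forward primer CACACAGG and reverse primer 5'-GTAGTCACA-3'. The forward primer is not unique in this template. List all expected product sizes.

The forward primer CACACAGG matches the top strand at positions 110–117, 119–126.
The reverse primer's reverse complement is TGTGACTAC, matching at positions 149–157.
Each forward site pairs with the reverse site to give a product ending at position 157: sizes 48, 39 bp.

48 bp, 39 bp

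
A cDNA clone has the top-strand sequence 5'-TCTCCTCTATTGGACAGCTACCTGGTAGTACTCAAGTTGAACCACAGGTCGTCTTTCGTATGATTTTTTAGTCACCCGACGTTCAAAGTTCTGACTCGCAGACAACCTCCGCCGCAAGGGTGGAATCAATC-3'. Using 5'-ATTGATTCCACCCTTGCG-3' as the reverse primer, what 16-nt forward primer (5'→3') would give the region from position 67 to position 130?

The reverse primer's reverse complement CGCAAGGGTGGAATCAAT matches the template at positions 113–130; the product starts at position 67.
The forward primer is identical to the top strand over positions 67–82: TTTAGTCACCCGACGT.

5'-TTTAGTCACCCGACGT-3'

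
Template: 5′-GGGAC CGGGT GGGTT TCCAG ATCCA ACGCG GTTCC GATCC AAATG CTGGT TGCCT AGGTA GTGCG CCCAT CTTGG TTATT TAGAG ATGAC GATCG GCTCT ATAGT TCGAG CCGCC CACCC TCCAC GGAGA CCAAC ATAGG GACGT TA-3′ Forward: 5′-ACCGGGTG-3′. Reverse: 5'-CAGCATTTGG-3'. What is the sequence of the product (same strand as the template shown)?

The forward primer matches the template at positions 4–11.
Reverse complement of the reverse primer: CCAAATGCTG. This occurs on the top strand at positions 39–48.
The product is the template from position 4 through 48 (45 bp).

5'-ACCGGGTGGGTTTCCAGATCCAACGCGGTTCCGATCCAAATGCTG-3'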